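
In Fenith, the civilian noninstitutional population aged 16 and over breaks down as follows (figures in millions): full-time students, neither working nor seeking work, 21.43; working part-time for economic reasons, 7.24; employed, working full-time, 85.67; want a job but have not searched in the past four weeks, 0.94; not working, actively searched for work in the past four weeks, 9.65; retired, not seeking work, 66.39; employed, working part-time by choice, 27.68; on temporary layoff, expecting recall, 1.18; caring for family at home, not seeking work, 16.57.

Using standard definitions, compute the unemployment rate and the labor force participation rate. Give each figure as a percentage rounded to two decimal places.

Unemployment rate ≈ 8.24%; labor force participation rate ≈ 55.51%.

Employed = 7.24 + 85.67 + 27.68 = 120.59 million (anyone who worked, including part-time for economic reasons, counts as employed).
Unemployed = 9.65 + 1.18 = 10.83 million (jobless and actively searching, or on temporary layoff).
Labor force = 120.59 + 10.83 = 131.42 million.
Not in labor force = 21.43 + 0.94 + 66.39 + 16.57 = 105.33 million (those not working and not actively searching are outside the labor force — including those who want a job but have given up searching).
Civilian working-age population = 131.42 + 105.33 = 236.75 million.
Unemployment rate = 10.83 / 131.42 = 8.24%.
Labor force participation rate = 131.42 / 236.75 = 55.51%.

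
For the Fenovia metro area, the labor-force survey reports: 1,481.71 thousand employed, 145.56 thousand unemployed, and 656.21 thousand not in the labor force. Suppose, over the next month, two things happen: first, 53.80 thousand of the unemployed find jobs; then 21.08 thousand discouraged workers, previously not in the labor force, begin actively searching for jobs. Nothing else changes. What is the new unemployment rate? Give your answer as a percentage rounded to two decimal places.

New unemployment rate ≈ 6.85%.

Initially, labor force = 1,481.71 + 145.56 = 1,627.27 thousand, so u = 145.56/1,627.27 = 8.95%.
After the first change, unemployed falls and employed rises by 53.80; labor force unchanged → E = 1,535.51, U = 91.76, labor force = 1,627.27 thousand.
After the second change, unemployed and labor force both rise by 21.08 → E = 1,535.51, U = 112.84, labor force = 1,648.35 thousand.
New unemployment rate = 112.84 / 1,648.35 = 6.85%.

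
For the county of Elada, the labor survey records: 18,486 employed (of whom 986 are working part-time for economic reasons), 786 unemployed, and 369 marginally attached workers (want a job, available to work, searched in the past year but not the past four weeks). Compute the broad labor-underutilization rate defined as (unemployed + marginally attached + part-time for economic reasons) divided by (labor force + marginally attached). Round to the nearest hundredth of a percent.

Broad underutilization rate ≈ 10.90%.

Labor force = 18,486 + 786 = 19,272.
Numerator = 786 + 369 + 986 = 2,141.
Denominator = 19,272 + 369 = 19,641.
Broad rate = 2,141 / 19,641 = 10.90%.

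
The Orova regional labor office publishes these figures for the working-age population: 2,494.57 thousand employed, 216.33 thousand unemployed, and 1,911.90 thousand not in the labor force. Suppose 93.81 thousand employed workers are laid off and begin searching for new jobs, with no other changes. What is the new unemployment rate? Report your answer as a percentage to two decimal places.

New unemployment rate ≈ 11.44%.

Initially, labor force = 2,494.57 + 216.33 = 2,710.90 thousand, so u = 216.33/2,710.90 = 7.98%.
After the change, employed falls and unemployed rises by 93.81; labor force unchanged → E = 2,400.76, U = 310.14, labor force = 2,710.90 thousand.
New unemployment rate = 310.14 / 2,710.90 = 11.44%.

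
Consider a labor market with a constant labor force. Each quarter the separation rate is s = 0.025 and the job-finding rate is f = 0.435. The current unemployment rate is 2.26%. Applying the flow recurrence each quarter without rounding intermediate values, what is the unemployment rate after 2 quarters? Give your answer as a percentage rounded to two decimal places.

Unemployment rate after two quarters ≈ 4.51%.

With a fixed labor force, u_{t+1} = u_t + s·(1−u_t) − f·u_t = u_t·(1−s−f) + s.
Here 1−s−f = 0.540 and s = 0.025.
u_1 = 0.022600 × 0.540 + 0.025 = 0.037204.
u_2 = 0.037204 × 0.540 + 0.025 = 0.045090.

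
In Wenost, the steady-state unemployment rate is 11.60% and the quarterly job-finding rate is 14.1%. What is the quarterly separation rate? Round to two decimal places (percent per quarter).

From u* = s/(s+f): s = u·f/(1−u).
s = 0.1160 × 14.1 / (1 − 0.1160) = 1.6356 / 0.8840 ≈ 1.85% per quarter.

Separation rate ≈ 1.85% per quarter.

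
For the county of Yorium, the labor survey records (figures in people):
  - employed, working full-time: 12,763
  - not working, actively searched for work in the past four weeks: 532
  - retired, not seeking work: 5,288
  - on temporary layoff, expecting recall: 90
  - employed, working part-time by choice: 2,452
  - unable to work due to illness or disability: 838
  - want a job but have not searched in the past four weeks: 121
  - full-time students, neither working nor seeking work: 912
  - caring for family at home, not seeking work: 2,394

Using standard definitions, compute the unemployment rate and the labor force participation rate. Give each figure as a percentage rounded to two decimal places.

Employed = 12,763 + 2,452 = 15,215.
Unemployed = 532 + 90 = 622 (jobless and actively searching, or on temporary layoff).
Labor force = 15,215 + 622 = 15,837.
Not in labor force = 5,288 + 838 + 121 + 912 + 2,394 = 9,553 (those not working and not actively searching are outside the labor force — including those who want a job but have given up searching).
Civilian working-age population = 15,837 + 9,553 = 25,390.
Unemployment rate = 622 / 15,837 = 3.93%.
Labor force participation rate = 15,837 / 25,390 = 62.37%.

Unemployment rate ≈ 3.93%; labor force participation rate ≈ 62.37%.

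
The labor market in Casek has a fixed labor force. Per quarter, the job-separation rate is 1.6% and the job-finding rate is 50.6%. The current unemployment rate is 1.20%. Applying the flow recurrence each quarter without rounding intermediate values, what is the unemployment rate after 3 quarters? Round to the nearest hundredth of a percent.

Unemployment rate after three quarters ≈ 2.86%.

With a fixed labor force, u_{t+1} = u_t + s·(1−u_t) − f·u_t = u_t·(1−s−f) + s.
Here 1−s−f = 0.478 and s = 0.016.
u_1 = 0.012000 × 0.478 + 0.016 = 0.021736.
u_2 = 0.021736 × 0.478 + 0.016 = 0.026390.
u_3 = 0.026390 × 0.478 + 0.016 = 0.028614.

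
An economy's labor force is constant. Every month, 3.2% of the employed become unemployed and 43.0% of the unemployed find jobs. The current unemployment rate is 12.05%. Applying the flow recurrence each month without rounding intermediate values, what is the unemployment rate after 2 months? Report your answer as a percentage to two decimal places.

Unemployment rate after two months ≈ 8.41%.

With a fixed labor force, u_{t+1} = u_t + s·(1−u_t) − f·u_t = u_t·(1−s−f) + s.
Here 1−s−f = 0.538 and s = 0.032.
u_1 = 0.120500 × 0.538 + 0.032 = 0.096829.
u_2 = 0.096829 × 0.538 + 0.032 = 0.084094.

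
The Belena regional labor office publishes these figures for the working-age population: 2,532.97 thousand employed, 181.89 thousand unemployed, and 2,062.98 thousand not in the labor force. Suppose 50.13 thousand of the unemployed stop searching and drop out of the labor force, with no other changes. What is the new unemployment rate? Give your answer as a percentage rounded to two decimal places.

Initially, labor force = 2,532.97 + 181.89 = 2,714.86 thousand, so u = 181.89/2,714.86 = 6.70%.
After the change, unemployed and labor force both fall by 50.13 → E = 2,532.97, U = 131.76, labor force = 2,664.73 thousand.
New unemployment rate = 131.76 / 2,664.73 = 4.94%.

New unemployment rate ≈ 4.94%.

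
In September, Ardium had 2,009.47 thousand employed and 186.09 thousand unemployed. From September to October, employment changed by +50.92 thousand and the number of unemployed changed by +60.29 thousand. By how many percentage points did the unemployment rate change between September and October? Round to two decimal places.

The unemployment rate changed by +2.20 percentage points.

September: labor force = 2,009.47 + 186.09 = 2,195.56; u = 186.09/2,195.56 = 8.48%.
October: labor force = 2,060.39 + 246.38 = 2,306.77; u = 246.38/2,306.77 = 10.68%.
Change = 10.68% − 8.48% = +2.20 pp.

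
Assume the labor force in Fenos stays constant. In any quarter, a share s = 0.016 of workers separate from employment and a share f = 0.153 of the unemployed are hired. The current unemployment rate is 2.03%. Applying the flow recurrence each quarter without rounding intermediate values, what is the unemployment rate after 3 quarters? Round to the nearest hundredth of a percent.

Unemployment rate after three quarters ≈ 5.20%.

With a fixed labor force, u_{t+1} = u_t + s·(1−u_t) − f·u_t = u_t·(1−s−f) + s.
Here 1−s−f = 0.831 and s = 0.016.
u_1 = 0.020300 × 0.831 + 0.016 = 0.032869.
u_2 = 0.032869 × 0.831 + 0.016 = 0.043314.
u_3 = 0.043314 × 0.831 + 0.016 = 0.051994.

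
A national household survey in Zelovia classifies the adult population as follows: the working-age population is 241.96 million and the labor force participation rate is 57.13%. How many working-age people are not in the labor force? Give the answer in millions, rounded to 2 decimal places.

About 103.73 million are not in the labor force.

Share not in the labor force = 1 − 0.5713 = 0.4287.
Not in labor force = 0.4287 × 241.96 ≈ 103.73 million.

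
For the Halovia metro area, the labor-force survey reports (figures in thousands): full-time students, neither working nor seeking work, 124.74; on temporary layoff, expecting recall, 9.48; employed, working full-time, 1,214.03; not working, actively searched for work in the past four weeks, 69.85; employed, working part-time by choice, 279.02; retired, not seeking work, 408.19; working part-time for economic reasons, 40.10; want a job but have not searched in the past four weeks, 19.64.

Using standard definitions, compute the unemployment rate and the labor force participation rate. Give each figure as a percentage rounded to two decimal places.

Unemployment rate ≈ 4.92%; labor force participation rate ≈ 74.48%.

Employed = 1,214.03 + 279.02 + 40.10 = 1,533.15 thousand (anyone who worked, including part-time for economic reasons, counts as employed).
Unemployed = 9.48 + 69.85 = 79.33 thousand (jobless and actively searching, or on temporary layoff).
Labor force = 1,533.15 + 79.33 = 1,612.48 thousand.
Not in labor force = 124.74 + 408.19 + 19.64 = 552.57 thousand (those not working and not actively searching are outside the labor force — including those who want a job but have given up searching).
Civilian working-age population = 1,612.48 + 552.57 = 2,165.05 thousand.
Unemployment rate = 79.33 / 1,612.48 = 4.92%.
Labor force participation rate = 1,612.48 / 2,165.05 = 74.48%.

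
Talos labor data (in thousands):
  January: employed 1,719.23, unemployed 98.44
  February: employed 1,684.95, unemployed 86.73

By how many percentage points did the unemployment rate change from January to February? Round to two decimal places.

The unemployment rate changed by −0.52 percentage points.

January: labor force = 1,719.23 + 98.44 = 1,817.67; u = 98.44/1,817.67 = 5.42%.
February: labor force = 1,684.95 + 86.73 = 1,771.68; u = 86.73/1,771.68 = 4.90%.
Change = 4.90% − 5.42% = −0.52 pp.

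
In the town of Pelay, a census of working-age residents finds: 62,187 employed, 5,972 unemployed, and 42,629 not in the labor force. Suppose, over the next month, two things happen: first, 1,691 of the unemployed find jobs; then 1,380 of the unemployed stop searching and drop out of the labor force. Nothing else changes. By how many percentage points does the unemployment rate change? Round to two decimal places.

The unemployment rate changes by −4.42 percentage points.

Initially, labor force = 62,187 + 5,972 = 68,159, so u = 5,972/68,159 = 8.76%.
After the first change, unemployed falls and employed rises by 1,691; labor force unchanged → E = 63,878, U = 4,281, labor force = 68,159.
After the second change, unemployed and labor force both fall by 1,380 → E = 63,878, U = 2,901, labor force = 66,779.
New unemployment rate = 2,901 / 66,779 = 4.34%.
Change = 4.34% − 8.76% = −4.42 percentage points.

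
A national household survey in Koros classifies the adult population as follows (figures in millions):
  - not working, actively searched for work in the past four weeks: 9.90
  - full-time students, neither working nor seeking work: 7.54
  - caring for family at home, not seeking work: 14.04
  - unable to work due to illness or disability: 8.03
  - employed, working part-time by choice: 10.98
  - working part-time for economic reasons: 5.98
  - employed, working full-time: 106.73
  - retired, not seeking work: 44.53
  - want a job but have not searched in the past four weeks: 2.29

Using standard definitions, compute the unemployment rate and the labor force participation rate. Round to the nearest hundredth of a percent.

Unemployment rate ≈ 7.41%; labor force participation rate ≈ 63.61%.

Employed = 10.98 + 5.98 + 106.73 = 123.69 million (anyone who worked, including part-time for economic reasons, counts as employed).
Unemployed = 9.90 million.
Labor force = 123.69 + 9.90 = 133.59 million.
Not in labor force = 7.54 + 14.04 + 8.03 + 44.53 + 2.29 = 76.43 million (those not working and not actively searching are outside the labor force — including those who want a job but have given up searching).
Civilian working-age population = 133.59 + 76.43 = 210.02 million.
Unemployment rate = 9.90 / 133.59 = 7.41%.
Labor force participation rate = 133.59 / 210.02 = 63.61%.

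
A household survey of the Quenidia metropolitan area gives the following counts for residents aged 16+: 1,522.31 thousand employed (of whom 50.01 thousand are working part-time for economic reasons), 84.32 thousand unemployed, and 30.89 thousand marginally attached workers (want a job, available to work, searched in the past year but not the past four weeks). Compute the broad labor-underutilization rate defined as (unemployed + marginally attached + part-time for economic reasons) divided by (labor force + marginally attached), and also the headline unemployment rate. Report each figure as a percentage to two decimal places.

Labor force = 1,522.31 + 84.32 = 1,606.63 thousand.
Numerator = 84.32 + 30.89 + 50.01 = 165.22 thousand.
Denominator = 1,606.63 + 30.89 = 1,637.52 thousand.
Broad rate = 165.22 / 1,637.52 = 10.09%.
Headline unemployment rate = 84.32 / 1,606.63 = 5.25%.

Broad underutilization rate ≈ 10.09%; headline unemployment rate ≈ 5.25%.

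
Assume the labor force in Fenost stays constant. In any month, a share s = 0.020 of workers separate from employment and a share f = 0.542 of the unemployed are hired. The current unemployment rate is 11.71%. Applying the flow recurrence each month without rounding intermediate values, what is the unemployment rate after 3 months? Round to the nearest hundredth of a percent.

Unemployment rate after three months ≈ 4.24%.

With a fixed labor force, u_{t+1} = u_t + s·(1−u_t) − f·u_t = u_t·(1−s−f) + s.
Here 1−s−f = 0.438 and s = 0.020.
u_1 = 0.117100 × 0.438 + 0.020 = 0.071290.
u_2 = 0.071290 × 0.438 + 0.020 = 0.051225.
u_3 = 0.051225 × 0.438 + 0.020 = 0.042437.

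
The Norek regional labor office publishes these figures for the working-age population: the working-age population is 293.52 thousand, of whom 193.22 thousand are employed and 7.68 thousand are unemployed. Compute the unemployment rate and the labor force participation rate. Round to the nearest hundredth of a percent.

Unemployment rate ≈ 3.82%; labor force participation rate ≈ 68.45%.

Labor force = employed + unemployed = 193.22 + 7.68 = 200.90 thousand.
Unemployment rate = 7.68 / 200.90 = 3.82%.
Labor force participation rate = 200.90 / 293.52 = 68.45%.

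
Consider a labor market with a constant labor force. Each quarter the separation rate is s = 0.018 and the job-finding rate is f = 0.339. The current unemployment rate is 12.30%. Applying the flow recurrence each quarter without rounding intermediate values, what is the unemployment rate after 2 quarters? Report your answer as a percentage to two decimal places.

Unemployment rate after two quarters ≈ 8.04%.

With a fixed labor force, u_{t+1} = u_t + s·(1−u_t) − f·u_t = u_t·(1−s−f) + s.
Here 1−s−f = 0.643 and s = 0.018.
u_1 = 0.123000 × 0.643 + 0.018 = 0.097089.
u_2 = 0.097089 × 0.643 + 0.018 = 0.080428.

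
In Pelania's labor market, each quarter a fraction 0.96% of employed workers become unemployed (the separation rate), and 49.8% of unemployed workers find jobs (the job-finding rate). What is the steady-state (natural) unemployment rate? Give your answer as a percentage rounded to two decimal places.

Steady-state unemployment rate ≈ 1.89%.

At steady state the flows balance: s·E = f·U, so U/(E+U) = s/(s+f).
u* = 0.96 / (0.96 + 49.8) = 0.96 / 50.76 = 1.89%.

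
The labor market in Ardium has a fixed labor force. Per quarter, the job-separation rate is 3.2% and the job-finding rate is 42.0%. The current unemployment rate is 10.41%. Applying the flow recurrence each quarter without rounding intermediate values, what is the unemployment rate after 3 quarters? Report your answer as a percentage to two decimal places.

With a fixed labor force, u_{t+1} = u_t + s·(1−u_t) − f·u_t = u_t·(1−s−f) + s.
Here 1−s−f = 0.548 and s = 0.032.
u_1 = 0.104100 × 0.548 + 0.032 = 0.089047.
u_2 = 0.089047 × 0.548 + 0.032 = 0.080798.
u_3 = 0.080798 × 0.548 + 0.032 = 0.076277.

Unemployment rate after three quarters ≈ 7.63%.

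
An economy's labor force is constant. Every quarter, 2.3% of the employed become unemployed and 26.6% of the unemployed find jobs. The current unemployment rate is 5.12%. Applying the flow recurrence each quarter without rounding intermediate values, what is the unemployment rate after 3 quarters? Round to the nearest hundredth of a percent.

With a fixed labor force, u_{t+1} = u_t + s·(1−u_t) − f·u_t = u_t·(1−s−f) + s.
Here 1−s−f = 0.711 and s = 0.023.
u_1 = 0.051200 × 0.711 + 0.023 = 0.059403.
u_2 = 0.059403 × 0.711 + 0.023 = 0.065236.
u_3 = 0.065236 × 0.711 + 0.023 = 0.069383.

Unemployment rate after three quarters ≈ 6.94%.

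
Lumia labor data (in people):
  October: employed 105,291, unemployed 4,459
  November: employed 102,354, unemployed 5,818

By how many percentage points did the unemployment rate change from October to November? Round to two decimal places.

October: labor force = 105,291 + 4,459 = 109,750; u = 4,459/109,750 = 4.06%.
November: labor force = 102,354 + 5,818 = 108,172; u = 5,818/108,172 = 5.38%.
Change = 5.38% − 4.06% = +1.32 pp.

The unemployment rate changed by +1.32 percentage points.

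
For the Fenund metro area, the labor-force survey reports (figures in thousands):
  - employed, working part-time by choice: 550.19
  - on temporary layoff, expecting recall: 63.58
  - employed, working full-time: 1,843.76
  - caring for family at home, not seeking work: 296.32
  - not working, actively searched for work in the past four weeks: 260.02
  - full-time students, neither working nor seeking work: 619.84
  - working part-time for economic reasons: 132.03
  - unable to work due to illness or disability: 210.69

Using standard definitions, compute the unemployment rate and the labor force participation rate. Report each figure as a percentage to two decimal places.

Unemployment rate ≈ 11.36%; labor force participation rate ≈ 71.66%.

Employed = 550.19 + 1,843.76 + 132.03 = 2,525.98 thousand (anyone who worked, including part-time for economic reasons, counts as employed).
Unemployed = 63.58 + 260.02 = 323.60 thousand (jobless and actively searching, or on temporary layoff).
Labor force = 2,525.98 + 323.60 = 2,849.58 thousand.
Not in labor force = 296.32 + 619.84 + 210.69 = 1,126.85 thousand (those not working and not actively searching are outside the labor force).
Civilian working-age population = 2,849.58 + 1,126.85 = 3,976.43 thousand.
Unemployment rate = 323.60 / 2,849.58 = 11.36%.
Labor force participation rate = 2,849.58 / 3,976.43 = 71.66%.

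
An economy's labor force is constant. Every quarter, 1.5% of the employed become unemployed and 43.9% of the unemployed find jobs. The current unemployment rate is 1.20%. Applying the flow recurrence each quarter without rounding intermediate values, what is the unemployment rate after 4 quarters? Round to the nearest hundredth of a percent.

With a fixed labor force, u_{t+1} = u_t + s·(1−u_t) − f·u_t = u_t·(1−s−f) + s.
Here 1−s−f = 0.546 and s = 0.015.
u_1 = 0.012000 × 0.546 + 0.015 = 0.021552.
u_2 = 0.021552 × 0.546 + 0.015 = 0.026767.
u_3 = 0.026767 × 0.546 + 0.015 = 0.029615.
u_4 = 0.029615 × 0.546 + 0.015 = 0.031170.

Unemployment rate after four quarters ≈ 3.12%.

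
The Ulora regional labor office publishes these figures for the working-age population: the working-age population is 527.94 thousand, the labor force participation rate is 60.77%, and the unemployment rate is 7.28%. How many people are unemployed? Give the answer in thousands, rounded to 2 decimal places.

Labor force = 0.6077 × 527.94 = 320.83 thousand.
Unemployed = 0.0728 × 320.83 ≈ 23.36 thousand.

About 23.36 thousand are unemployed.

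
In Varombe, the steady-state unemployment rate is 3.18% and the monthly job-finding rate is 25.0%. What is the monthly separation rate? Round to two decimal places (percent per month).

From u* = s/(s+f): s = u·f/(1−u).
s = 0.0318 × 25.0 / (1 − 0.0318) = 0.7950 / 0.9682 ≈ 0.82% per month.

Separation rate ≈ 0.82% per month.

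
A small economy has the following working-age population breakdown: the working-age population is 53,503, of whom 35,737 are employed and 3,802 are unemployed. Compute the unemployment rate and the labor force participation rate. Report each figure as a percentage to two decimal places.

Labor force = employed + unemployed = 35,737 + 3,802 = 39,539.
Unemployment rate = 3,802 / 39,539 = 9.62%.
Labor force participation rate = 39,539 / 53,503 = 73.90%.

Unemployment rate ≈ 9.62%; labor force participation rate ≈ 73.90%.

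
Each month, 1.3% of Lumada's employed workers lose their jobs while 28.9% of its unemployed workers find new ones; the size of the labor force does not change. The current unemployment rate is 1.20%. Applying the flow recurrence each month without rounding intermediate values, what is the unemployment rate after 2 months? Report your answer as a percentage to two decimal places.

Unemployment rate after two months ≈ 2.79%.

With a fixed labor force, u_{t+1} = u_t + s·(1−u_t) − f·u_t = u_t·(1−s−f) + s.
Here 1−s−f = 0.698 and s = 0.013.
u_1 = 0.012000 × 0.698 + 0.013 = 0.021376.
u_2 = 0.021376 × 0.698 + 0.013 = 0.027920.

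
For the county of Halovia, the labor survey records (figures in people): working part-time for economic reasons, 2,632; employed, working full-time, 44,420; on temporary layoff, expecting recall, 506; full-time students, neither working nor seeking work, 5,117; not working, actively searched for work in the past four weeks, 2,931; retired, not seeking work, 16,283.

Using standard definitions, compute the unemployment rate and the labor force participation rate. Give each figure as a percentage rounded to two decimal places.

Employed = 2,632 + 44,420 = 47,052 (anyone who worked, including part-time for economic reasons, counts as employed).
Unemployed = 506 + 2,931 = 3,437 (jobless and actively searching, or on temporary layoff).
Labor force = 47,052 + 3,437 = 50,489.
Not in labor force = 5,117 + 16,283 = 21,400 (those not working and not actively searching are outside the labor force).
Civilian working-age population = 50,489 + 21,400 = 71,889.
Unemployment rate = 3,437 / 50,489 = 6.81%.
Labor force participation rate = 50,489 / 71,889 = 70.23%.

Unemployment rate ≈ 6.81%; labor force participation rate ≈ 70.23%.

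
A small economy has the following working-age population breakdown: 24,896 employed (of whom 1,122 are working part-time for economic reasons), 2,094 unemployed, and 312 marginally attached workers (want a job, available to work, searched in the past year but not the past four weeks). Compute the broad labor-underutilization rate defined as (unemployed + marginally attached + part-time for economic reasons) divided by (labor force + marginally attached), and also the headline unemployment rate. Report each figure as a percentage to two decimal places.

Labor force = 24,896 + 2,094 = 26,990.
Numerator = 2,094 + 312 + 1,122 = 3,528.
Denominator = 26,990 + 312 = 27,302.
Broad rate = 3,528 / 27,302 = 12.92%.
Headline unemployment rate = 2,094 / 26,990 = 7.76%.

Broad underutilization rate ≈ 12.92%; headline unemployment rate ≈ 7.76%.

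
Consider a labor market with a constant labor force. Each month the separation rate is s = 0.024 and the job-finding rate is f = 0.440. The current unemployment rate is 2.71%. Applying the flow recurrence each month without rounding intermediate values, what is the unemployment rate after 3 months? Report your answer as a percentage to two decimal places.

With a fixed labor force, u_{t+1} = u_t + s·(1−u_t) − f·u_t = u_t·(1−s−f) + s.
Here 1−s−f = 0.536 and s = 0.024.
u_1 = 0.027100 × 0.536 + 0.024 = 0.038526.
u_2 = 0.038526 × 0.536 + 0.024 = 0.044650.
u_3 = 0.044650 × 0.536 + 0.024 = 0.047932.

Unemployment rate after three months ≈ 4.79%.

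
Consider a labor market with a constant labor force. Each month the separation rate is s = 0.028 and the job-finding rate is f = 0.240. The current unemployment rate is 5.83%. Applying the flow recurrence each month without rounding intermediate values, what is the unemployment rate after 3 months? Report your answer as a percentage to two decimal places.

Unemployment rate after three months ≈ 8.64%.

With a fixed labor force, u_{t+1} = u_t + s·(1−u_t) − f·u_t = u_t·(1−s−f) + s.
Here 1−s−f = 0.732 and s = 0.028.
u_1 = 0.058300 × 0.732 + 0.028 = 0.070676.
u_2 = 0.070676 × 0.732 + 0.028 = 0.079735.
u_3 = 0.079735 × 0.732 + 0.028 = 0.086366.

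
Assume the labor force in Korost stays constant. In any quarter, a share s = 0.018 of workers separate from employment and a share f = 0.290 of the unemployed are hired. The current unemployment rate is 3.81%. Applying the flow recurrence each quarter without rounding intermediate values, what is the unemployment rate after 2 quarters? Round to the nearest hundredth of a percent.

Unemployment rate after two quarters ≈ 4.87%.

With a fixed labor force, u_{t+1} = u_t + s·(1−u_t) − f·u_t = u_t·(1−s−f) + s.
Here 1−s−f = 0.692 and s = 0.018.
u_1 = 0.038100 × 0.692 + 0.018 = 0.044365.
u_2 = 0.044365 × 0.692 + 0.018 = 0.048701.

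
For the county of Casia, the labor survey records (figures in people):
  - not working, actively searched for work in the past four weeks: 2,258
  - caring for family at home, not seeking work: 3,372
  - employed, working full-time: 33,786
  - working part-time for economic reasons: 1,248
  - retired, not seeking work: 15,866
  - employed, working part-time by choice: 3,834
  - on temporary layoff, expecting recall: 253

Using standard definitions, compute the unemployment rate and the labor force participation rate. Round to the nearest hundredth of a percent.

Unemployment rate ≈ 6.07%; labor force participation rate ≈ 68.26%.

Employed = 33,786 + 1,248 + 3,834 = 38,868 (anyone who worked, including part-time for economic reasons, counts as employed).
Unemployed = 2,258 + 253 = 2,511 (jobless and actively searching, or on temporary layoff).
Labor force = 38,868 + 2,511 = 41,379.
Not in labor force = 3,372 + 15,866 = 19,238 (those not working and not actively searching are outside the labor force).
Civilian working-age population = 41,379 + 19,238 = 60,617.
Unemployment rate = 2,511 / 41,379 = 6.07%.
Labor force participation rate = 41,379 / 60,617 = 68.26%.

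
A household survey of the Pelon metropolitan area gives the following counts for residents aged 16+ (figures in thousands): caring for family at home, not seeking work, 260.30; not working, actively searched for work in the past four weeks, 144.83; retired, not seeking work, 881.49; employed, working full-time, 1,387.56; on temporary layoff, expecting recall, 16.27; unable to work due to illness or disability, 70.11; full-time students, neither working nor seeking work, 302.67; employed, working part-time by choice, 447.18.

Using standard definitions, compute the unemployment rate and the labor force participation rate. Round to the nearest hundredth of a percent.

Employed = 1,387.56 + 447.18 = 1,834.74 thousand.
Unemployed = 144.83 + 16.27 = 161.10 thousand (jobless and actively searching, or on temporary layoff).
Labor force = 1,834.74 + 161.10 = 1,995.84 thousand.
Not in labor force = 260.30 + 881.49 + 70.11 + 302.67 = 1,514.57 thousand (those not working and not actively searching are outside the labor force).
Civilian working-age population = 1,995.84 + 1,514.57 = 3,510.41 thousand.
Unemployment rate = 161.10 / 1,995.84 = 8.07%.
Labor force participation rate = 1,995.84 / 3,510.41 = 56.85%.

Unemployment rate ≈ 8.07%; labor force participation rate ≈ 56.85%.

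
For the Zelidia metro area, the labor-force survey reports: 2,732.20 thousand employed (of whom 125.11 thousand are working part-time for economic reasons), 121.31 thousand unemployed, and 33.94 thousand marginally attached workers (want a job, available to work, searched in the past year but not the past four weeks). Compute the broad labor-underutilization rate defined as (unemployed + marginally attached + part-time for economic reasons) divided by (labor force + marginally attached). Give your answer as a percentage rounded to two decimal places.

Labor force = 2,732.20 + 121.31 = 2,853.51 thousand.
Numerator = 121.31 + 33.94 + 125.11 = 280.36 thousand.
Denominator = 2,853.51 + 33.94 = 2,887.45 thousand.
Broad rate = 280.36 / 2,887.45 = 9.71%.

Broad underutilization rate ≈ 9.71%.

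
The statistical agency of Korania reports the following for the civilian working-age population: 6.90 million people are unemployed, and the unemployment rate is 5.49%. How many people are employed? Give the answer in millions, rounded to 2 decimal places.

About 118.78 million are employed.

Labor force = U / u = 6.90 / 0.0549 ≈ 125.68 million.
Employed = labor force − unemployed = 125.68 − 6.90 = 118.78 million.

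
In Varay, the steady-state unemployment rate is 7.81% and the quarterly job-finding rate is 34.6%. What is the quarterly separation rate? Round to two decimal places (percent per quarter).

From u* = s/(s+f): s = u·f/(1−u).
s = 0.0781 × 34.6 / (1 − 0.0781) = 2.7023 / 0.9219 ≈ 2.93% per quarter.

Separation rate ≈ 2.93% per quarter.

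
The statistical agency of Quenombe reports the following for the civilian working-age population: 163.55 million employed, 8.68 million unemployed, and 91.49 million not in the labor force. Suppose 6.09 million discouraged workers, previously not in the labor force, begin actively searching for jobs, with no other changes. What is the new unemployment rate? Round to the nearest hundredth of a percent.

New unemployment rate ≈ 8.28%.

Initially, labor force = 163.55 + 8.68 = 172.23 million, so u = 8.68/172.23 = 5.04%.
After the change, unemployed and labor force both rise by 6.09 → E = 163.55, U = 14.77, labor force = 178.32 million.
New unemployment rate = 14.77 / 178.32 = 8.28%.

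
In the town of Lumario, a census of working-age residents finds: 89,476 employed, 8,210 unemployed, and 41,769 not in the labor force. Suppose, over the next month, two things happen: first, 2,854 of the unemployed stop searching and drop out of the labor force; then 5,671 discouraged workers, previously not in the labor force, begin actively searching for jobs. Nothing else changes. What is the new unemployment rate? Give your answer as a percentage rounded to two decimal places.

Initially, labor force = 89,476 + 8,210 = 97,686, so u = 8,210/97,686 = 8.40%.
After the first change, unemployed and labor force both fall by 2,854 → E = 89,476, U = 5,356, labor force = 94,832.
After the second change, unemployed and labor force both rise by 5,671 → E = 89,476, U = 11,027, labor force = 100,503.
New unemployment rate = 11,027 / 100,503 = 10.97%.

New unemployment rate ≈ 10.97%.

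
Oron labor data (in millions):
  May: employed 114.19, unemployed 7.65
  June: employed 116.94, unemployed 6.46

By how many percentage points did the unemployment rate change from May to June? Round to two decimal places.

The unemployment rate changed by −1.04 percentage points.

May: labor force = 114.19 + 7.65 = 121.84; u = 7.65/121.84 = 6.28%.
June: labor force = 116.94 + 6.46 = 123.40; u = 6.46/123.40 = 5.24%.
Change = 5.24% − 6.28% = −1.04 pp.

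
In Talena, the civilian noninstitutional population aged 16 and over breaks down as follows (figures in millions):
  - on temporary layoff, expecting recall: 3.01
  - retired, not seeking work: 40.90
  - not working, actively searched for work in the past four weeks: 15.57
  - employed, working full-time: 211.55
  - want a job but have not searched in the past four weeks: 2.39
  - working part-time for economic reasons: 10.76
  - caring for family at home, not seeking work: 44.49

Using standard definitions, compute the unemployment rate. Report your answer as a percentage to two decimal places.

Unemployment rate ≈ 7.71%.

Employed = 211.55 + 10.76 = 222.31 million (anyone who worked, including part-time for economic reasons, counts as employed).
Unemployed = 3.01 + 15.57 = 18.58 million (jobless and actively searching, or on temporary layoff).
Labor force = 222.31 + 18.58 = 240.89 million.
Unemployment rate = 18.58 / 240.89 = 7.71%.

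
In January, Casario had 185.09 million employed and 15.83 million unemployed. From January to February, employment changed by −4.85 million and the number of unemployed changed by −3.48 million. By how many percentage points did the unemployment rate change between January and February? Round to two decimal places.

January: labor force = 185.09 + 15.83 = 200.92; u = 15.83/200.92 = 7.88%.
February: labor force = 180.24 + 12.35 = 192.59; u = 12.35/192.59 = 6.41%.
Change = 6.41% − 7.88% = −1.47 pp.

The unemployment rate changed by −1.47 percentage points.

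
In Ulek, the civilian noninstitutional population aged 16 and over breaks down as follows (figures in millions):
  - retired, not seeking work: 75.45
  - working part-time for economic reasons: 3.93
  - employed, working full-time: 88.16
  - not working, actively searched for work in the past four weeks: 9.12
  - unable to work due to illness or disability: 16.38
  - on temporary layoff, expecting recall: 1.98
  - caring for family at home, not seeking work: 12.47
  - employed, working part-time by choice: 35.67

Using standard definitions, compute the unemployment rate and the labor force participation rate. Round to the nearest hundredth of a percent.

Employed = 3.93 + 88.16 + 35.67 = 127.76 million (anyone who worked, including part-time for economic reasons, counts as employed).
Unemployed = 9.12 + 1.98 = 11.10 million (jobless and actively searching, or on temporary layoff).
Labor force = 127.76 + 11.10 = 138.86 million.
Not in labor force = 75.45 + 16.38 + 12.47 = 104.30 million (those not working and not actively searching are outside the labor force).
Civilian working-age population = 138.86 + 104.30 = 243.16 million.
Unemployment rate = 11.10 / 138.86 = 7.99%.
Labor force participation rate = 138.86 / 243.16 = 57.11%.

Unemployment rate ≈ 7.99%; labor force participation rate ≈ 57.11%.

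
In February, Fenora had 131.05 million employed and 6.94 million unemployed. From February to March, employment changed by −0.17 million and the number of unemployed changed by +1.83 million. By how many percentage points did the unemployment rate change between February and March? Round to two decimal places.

The unemployment rate changed by +1.25 percentage points.

February: labor force = 131.05 + 6.94 = 137.99; u = 6.94/137.99 = 5.03%.
March: labor force = 130.88 + 8.77 = 139.65; u = 8.77/139.65 = 6.28%.
Change = 6.28% − 5.03% = +1.25 pp.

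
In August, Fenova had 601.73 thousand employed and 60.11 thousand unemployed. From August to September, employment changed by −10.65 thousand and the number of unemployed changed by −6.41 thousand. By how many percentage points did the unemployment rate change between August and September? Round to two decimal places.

August: labor force = 601.73 + 60.11 = 661.84; u = 60.11/661.84 = 9.08%.
September: labor force = 591.08 + 53.70 = 644.78; u = 53.70/644.78 = 8.33%.
Change = 8.33% − 9.08% = −0.75 pp.

The unemployment rate changed by −0.75 percentage points.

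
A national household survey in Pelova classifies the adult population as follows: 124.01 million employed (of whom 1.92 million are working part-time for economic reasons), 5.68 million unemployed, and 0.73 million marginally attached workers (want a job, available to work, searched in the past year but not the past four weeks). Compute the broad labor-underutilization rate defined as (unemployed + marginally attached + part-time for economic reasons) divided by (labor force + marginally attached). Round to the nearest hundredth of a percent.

Broad underutilization rate ≈ 6.39%.

Labor force = 124.01 + 5.68 = 129.69 million.
Numerator = 5.68 + 0.73 + 1.92 = 8.33 million.
Denominator = 129.69 + 0.73 = 130.42 million.
Broad rate = 8.33 / 130.42 = 6.39%.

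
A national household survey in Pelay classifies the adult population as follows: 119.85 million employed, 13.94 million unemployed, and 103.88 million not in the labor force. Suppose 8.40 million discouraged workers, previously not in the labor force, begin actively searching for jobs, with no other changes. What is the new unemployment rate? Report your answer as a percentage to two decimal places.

Initially, labor force = 119.85 + 13.94 = 133.79 million, so u = 13.94/133.79 = 10.42%.
After the change, unemployed and labor force both rise by 8.40 → E = 119.85, U = 22.34, labor force = 142.19 million.
New unemployment rate = 22.34 / 142.19 = 15.71%.

New unemployment rate ≈ 15.71%.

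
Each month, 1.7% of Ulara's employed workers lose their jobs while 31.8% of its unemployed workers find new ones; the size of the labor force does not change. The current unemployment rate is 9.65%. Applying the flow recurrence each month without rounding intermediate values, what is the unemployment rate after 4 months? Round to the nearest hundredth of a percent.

Unemployment rate after four months ≈ 5.97%.

With a fixed labor force, u_{t+1} = u_t + s·(1−u_t) − f·u_t = u_t·(1−s−f) + s.
Here 1−s−f = 0.665 and s = 0.017.
u_1 = 0.096500 × 0.665 + 0.017 = 0.081173.
u_2 = 0.081173 × 0.665 + 0.017 = 0.070980.
u_3 = 0.070980 × 0.665 + 0.017 = 0.064202.
u_4 = 0.064202 × 0.665 + 0.017 = 0.059694.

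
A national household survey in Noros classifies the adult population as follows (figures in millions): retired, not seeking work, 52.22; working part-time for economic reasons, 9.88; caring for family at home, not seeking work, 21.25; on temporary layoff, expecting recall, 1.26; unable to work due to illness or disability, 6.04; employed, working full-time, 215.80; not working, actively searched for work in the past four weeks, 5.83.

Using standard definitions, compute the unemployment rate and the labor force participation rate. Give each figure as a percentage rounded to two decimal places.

Unemployment rate ≈ 3.05%; labor force participation rate ≈ 74.54%.

Employed = 9.88 + 215.80 = 225.68 million (anyone who worked, including part-time for economic reasons, counts as employed).
Unemployed = 1.26 + 5.83 = 7.09 million (jobless and actively searching, or on temporary layoff).
Labor force = 225.68 + 7.09 = 232.77 million.
Not in labor force = 52.22 + 21.25 + 6.04 = 79.51 million (those not working and not actively searching are outside the labor force).
Civilian working-age population = 232.77 + 79.51 = 312.28 million.
Unemployment rate = 7.09 / 232.77 = 3.05%.
Labor force participation rate = 232.77 / 312.28 = 74.54%.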